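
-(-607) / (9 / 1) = 607 / 9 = 67.44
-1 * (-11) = 11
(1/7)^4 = 1/2401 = 0.00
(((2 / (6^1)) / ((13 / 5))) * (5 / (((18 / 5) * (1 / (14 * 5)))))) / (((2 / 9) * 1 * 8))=4375 / 624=7.01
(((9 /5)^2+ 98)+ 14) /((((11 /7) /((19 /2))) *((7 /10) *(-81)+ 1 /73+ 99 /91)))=-12.53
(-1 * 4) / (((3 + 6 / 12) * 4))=-2 / 7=-0.29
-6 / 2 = -3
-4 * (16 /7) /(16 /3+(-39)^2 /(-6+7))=-192 /32053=-0.01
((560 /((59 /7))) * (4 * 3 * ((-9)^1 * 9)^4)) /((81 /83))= 2074915725120 /59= 35168063137.63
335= 335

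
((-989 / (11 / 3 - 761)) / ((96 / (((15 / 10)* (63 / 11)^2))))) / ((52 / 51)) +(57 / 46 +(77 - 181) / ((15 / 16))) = -34417003983667 / 315642961920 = -109.04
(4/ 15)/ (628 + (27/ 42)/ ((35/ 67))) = 392/ 924969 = 0.00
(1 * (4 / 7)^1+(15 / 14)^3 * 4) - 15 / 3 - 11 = -7209 / 686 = -10.51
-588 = -588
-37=-37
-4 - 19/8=-51/8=-6.38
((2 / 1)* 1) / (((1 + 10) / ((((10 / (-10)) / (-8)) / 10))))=1 / 440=0.00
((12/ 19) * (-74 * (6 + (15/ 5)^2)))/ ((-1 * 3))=4440/ 19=233.68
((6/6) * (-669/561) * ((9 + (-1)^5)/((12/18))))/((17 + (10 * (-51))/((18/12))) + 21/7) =669/14960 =0.04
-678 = -678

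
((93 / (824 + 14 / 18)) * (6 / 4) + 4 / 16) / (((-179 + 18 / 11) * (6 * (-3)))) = 0.00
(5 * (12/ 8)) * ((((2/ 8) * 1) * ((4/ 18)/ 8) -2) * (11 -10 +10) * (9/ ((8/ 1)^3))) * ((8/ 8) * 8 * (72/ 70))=-12177/ 512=-23.78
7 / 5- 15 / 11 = 2 / 55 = 0.04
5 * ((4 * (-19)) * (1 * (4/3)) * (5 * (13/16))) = -2058.33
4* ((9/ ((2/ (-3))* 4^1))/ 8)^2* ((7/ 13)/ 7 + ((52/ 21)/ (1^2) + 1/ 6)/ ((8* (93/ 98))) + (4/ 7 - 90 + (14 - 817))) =-14675306301/ 23109632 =-635.03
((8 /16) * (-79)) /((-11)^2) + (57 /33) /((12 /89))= 18127 /1452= 12.48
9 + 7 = 16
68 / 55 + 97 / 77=961 / 385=2.50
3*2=6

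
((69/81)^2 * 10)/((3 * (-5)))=-1058/2187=-0.48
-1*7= -7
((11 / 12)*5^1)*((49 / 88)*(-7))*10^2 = -42875 / 24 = -1786.46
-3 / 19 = -0.16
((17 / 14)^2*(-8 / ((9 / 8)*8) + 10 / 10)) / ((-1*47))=-289 / 82908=-0.00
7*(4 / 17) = 28 / 17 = 1.65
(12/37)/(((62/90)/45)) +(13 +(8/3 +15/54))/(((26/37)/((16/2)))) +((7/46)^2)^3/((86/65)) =22164790765866790631/109343940546582144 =202.71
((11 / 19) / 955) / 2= 11 / 36290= 0.00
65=65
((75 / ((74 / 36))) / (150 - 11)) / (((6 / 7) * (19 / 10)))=15750 / 97717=0.16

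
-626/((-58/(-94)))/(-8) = 14711/116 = 126.82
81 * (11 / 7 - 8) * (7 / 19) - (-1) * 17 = -3322 / 19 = -174.84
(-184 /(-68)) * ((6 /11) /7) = 276 /1309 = 0.21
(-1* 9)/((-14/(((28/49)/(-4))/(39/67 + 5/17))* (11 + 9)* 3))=-3417/1956080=-0.00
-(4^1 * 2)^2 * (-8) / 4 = 128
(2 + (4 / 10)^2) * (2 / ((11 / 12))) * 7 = 9072 / 275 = 32.99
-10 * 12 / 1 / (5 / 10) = -240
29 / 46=0.63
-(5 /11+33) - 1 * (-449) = 4571 /11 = 415.55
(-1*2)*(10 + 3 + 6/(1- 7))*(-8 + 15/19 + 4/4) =2832/19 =149.05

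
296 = 296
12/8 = 3/2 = 1.50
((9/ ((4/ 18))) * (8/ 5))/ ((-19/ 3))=-972/ 95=-10.23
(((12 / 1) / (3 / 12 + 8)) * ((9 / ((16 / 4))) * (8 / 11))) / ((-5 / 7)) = -2016 / 605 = -3.33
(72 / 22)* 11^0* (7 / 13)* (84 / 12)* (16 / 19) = 28224 / 2717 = 10.39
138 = 138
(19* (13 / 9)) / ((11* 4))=247 / 396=0.62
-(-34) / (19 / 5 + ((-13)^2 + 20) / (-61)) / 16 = 5185 / 1712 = 3.03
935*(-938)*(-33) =28941990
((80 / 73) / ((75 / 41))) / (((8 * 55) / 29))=2378 / 60225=0.04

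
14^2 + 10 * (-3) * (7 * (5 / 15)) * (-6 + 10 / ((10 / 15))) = -434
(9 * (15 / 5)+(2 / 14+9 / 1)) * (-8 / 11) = -184 / 7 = -26.29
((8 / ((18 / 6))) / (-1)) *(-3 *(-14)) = -112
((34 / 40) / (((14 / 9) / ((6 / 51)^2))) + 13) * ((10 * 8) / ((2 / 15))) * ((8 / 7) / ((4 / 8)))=17838.94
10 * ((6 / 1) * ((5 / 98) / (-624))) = -25 / 5096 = -0.00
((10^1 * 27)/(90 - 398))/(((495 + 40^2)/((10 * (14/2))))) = -135/4609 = -0.03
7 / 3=2.33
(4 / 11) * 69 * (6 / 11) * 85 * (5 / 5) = 140760 / 121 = 1163.31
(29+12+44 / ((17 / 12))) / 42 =175 / 102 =1.72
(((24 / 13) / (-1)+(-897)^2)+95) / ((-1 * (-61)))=10461128 / 793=13191.84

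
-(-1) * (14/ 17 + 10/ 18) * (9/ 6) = 211/ 102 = 2.07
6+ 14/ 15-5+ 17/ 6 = 143/ 30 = 4.77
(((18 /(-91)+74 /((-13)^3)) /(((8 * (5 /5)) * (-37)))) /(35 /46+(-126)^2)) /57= 20470 /23687782786941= 0.00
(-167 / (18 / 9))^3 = -4657463 / 8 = -582182.88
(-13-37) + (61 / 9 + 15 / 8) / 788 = -2836177 / 56736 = -49.99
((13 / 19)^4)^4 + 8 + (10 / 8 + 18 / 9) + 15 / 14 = 99530919345886431885493 / 8076359579893392695068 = 12.32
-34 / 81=-0.42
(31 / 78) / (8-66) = -31 / 4524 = -0.01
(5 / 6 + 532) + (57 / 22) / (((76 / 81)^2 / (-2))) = 5286335 / 10032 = 526.95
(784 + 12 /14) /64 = 2747 /224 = 12.26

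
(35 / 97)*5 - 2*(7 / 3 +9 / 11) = -4.50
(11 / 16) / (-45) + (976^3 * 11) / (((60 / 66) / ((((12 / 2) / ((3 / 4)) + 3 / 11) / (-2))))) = -46532194508.82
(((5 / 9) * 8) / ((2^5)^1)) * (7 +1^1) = 10 / 9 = 1.11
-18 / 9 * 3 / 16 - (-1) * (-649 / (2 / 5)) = -12983 / 8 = -1622.88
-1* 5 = -5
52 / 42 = 26 / 21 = 1.24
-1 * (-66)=66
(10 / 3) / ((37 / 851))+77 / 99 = 697 / 9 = 77.44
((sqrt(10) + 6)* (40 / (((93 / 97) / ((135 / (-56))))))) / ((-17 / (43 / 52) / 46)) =2061.92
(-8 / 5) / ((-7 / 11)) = 2.51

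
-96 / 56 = -12 / 7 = -1.71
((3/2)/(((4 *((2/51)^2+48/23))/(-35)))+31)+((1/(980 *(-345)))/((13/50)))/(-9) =1954443602509/79077424608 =24.72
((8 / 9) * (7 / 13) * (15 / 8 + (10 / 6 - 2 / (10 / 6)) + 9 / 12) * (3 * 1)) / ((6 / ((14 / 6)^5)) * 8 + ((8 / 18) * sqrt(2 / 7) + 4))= 7747786306953 / 8171287237100 - 104798317379 * sqrt(14) / 8171287237100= 0.90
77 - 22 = 55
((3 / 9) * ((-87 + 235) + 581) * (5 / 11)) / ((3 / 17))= 6885 / 11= 625.91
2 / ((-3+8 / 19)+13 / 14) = -532 / 439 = -1.21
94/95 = 0.99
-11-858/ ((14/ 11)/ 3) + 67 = -13765/ 7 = -1966.43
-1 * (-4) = 4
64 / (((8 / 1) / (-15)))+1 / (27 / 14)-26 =-3928 / 27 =-145.48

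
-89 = -89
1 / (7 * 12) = 1 / 84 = 0.01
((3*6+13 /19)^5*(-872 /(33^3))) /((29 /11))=-4916524981475000 /234593047557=-20957.68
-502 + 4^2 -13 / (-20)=-9707 / 20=-485.35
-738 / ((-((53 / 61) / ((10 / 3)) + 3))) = 226.33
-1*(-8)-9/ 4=23/ 4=5.75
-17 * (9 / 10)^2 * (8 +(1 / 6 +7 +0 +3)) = -50031 / 200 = -250.16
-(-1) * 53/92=53/92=0.58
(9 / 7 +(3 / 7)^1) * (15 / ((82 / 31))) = 2790 / 287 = 9.72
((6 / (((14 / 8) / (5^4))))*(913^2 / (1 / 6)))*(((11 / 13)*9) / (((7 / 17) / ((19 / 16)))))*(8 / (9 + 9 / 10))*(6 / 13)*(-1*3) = -2180866574700000 / 8281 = -263357876427.97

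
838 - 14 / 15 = 12556 / 15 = 837.07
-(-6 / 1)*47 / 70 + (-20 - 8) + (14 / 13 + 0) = -10417 / 455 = -22.89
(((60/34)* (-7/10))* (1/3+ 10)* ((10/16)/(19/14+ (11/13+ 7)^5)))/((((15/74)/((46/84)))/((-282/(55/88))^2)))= -9693525236997056/65695805981375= -147.55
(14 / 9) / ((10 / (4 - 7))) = -7 / 15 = -0.47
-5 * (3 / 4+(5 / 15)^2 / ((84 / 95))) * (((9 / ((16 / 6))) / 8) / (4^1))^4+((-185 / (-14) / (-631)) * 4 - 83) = -3152363341562067 / 37941741092864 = -83.08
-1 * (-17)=17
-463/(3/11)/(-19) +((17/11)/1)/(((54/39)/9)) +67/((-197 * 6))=12270334/123519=99.34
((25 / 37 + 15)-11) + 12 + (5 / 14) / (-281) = 2427093 / 145558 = 16.67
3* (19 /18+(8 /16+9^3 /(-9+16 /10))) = -32287 /111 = -290.87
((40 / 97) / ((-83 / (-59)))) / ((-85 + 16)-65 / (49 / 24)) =-115640 / 39779991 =-0.00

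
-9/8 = -1.12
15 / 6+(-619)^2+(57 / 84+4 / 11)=118014679 / 308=383164.54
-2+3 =1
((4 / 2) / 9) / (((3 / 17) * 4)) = 17 / 54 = 0.31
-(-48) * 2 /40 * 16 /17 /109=192 /9265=0.02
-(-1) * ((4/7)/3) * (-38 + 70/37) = -5344/777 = -6.88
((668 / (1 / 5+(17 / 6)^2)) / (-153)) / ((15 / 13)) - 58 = -4415534 / 75531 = -58.46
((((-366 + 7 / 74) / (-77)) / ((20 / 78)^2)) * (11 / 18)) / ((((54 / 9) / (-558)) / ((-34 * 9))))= 65112088977 / 51800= 1256990.13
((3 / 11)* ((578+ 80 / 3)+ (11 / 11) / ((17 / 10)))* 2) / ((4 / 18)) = 277812 / 187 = 1485.63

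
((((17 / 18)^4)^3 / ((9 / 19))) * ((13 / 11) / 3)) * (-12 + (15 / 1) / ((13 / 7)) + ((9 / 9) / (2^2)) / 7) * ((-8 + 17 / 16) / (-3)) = -3.77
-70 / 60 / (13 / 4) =-14 / 39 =-0.36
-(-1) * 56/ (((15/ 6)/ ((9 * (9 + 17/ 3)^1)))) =14784/ 5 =2956.80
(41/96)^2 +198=198.18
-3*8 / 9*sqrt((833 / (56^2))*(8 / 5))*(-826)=1652*sqrt(170) / 15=1435.96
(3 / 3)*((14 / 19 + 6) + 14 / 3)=650 / 57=11.40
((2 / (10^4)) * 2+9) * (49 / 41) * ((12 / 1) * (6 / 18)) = 1102549 / 25625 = 43.03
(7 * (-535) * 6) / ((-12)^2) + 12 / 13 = -48397 / 312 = -155.12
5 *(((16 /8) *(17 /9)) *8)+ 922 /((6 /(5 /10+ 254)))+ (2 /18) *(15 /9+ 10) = 2120071 /54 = 39260.57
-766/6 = -383/3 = -127.67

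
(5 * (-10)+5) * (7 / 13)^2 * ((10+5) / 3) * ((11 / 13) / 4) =-121275 / 8788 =-13.80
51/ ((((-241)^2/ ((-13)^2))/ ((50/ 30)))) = 14365/ 58081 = 0.25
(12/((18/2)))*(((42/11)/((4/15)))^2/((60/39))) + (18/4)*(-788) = -1630269/484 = -3368.32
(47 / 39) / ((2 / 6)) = 47 / 13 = 3.62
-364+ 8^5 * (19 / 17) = 616404 / 17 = 36259.06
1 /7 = 0.14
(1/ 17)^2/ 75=0.00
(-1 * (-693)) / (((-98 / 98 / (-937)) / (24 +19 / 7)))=17346681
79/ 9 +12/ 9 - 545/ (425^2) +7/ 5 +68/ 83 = 332658727/ 26985375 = 12.33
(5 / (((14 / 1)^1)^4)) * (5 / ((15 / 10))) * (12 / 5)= 5 / 4802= 0.00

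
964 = 964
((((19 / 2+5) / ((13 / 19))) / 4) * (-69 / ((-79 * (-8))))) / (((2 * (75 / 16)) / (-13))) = 12673 / 15800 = 0.80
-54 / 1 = -54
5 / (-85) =-1 / 17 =-0.06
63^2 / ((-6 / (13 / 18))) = -1911 / 4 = -477.75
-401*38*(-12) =182856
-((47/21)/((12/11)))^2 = -267289/63504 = -4.21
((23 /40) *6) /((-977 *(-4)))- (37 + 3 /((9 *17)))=-147562561 /3986160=-37.02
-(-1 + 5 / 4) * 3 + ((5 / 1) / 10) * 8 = 13 / 4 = 3.25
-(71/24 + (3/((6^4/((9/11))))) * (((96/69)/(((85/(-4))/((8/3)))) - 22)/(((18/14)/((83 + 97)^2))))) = 108939989/103224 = 1055.37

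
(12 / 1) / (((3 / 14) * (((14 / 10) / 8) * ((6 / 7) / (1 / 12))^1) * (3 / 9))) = 280 / 3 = 93.33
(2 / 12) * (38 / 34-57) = -475 / 51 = -9.31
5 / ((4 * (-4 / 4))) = -5 / 4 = -1.25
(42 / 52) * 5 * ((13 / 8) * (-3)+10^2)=79905 / 208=384.16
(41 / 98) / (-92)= -41 / 9016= -0.00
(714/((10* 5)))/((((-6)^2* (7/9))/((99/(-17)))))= -297/100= -2.97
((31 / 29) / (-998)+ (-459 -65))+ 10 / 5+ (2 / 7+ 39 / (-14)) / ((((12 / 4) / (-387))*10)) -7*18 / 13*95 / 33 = -4284828553 / 8277412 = -517.65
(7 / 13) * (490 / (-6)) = -1715 / 39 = -43.97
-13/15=-0.87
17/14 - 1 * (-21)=311/14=22.21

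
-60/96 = -5/8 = -0.62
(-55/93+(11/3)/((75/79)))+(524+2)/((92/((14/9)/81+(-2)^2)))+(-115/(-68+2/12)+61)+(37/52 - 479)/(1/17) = -2211651213076577/275014010700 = -8041.96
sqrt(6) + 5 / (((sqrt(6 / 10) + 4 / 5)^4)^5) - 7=-7 + 476837158203125 / (sqrt(15) + 4)^20 + sqrt(6)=-4.55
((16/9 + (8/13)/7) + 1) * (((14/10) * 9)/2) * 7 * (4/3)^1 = 32858/195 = 168.50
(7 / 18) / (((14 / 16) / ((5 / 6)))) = 10 / 27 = 0.37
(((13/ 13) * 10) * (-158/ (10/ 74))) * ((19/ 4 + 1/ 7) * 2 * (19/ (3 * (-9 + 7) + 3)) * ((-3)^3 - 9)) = -182605656/ 7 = -26086522.29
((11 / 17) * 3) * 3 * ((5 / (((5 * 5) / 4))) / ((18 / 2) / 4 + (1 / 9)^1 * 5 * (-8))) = -14256 / 6715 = -2.12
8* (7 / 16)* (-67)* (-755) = 354095 / 2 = 177047.50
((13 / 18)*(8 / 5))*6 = 104 / 15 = 6.93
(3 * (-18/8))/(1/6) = -81/2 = -40.50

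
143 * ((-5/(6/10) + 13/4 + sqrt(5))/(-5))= 8723/60 - 143 * sqrt(5)/5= 81.43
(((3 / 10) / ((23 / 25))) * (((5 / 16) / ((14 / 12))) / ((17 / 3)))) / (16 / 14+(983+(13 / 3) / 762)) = 154305 / 9852164632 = 0.00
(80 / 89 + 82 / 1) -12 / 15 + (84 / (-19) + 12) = 758226 / 8455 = 89.68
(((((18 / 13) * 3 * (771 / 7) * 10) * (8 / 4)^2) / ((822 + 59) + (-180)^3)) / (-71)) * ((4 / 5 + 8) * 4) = 0.00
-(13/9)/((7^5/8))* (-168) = 832/7203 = 0.12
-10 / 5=-2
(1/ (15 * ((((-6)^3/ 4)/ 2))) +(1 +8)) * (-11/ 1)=-40084/ 405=-98.97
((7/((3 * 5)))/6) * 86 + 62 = 3091/45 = 68.69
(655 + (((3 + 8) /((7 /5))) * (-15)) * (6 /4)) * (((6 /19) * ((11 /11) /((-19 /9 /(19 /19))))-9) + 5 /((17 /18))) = -158410395 /85918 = -1843.74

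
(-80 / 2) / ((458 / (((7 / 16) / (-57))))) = 35 / 52212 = 0.00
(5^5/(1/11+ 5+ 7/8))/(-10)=-1100/21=-52.38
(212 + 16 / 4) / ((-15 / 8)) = -576 / 5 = -115.20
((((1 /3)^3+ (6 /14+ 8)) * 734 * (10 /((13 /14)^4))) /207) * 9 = 64451072000 /17736381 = 3633.83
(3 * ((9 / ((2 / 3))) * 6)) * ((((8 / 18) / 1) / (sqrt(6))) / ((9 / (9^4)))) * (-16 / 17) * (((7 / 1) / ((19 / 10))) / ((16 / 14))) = -12859560 * sqrt(6) / 323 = -97521.24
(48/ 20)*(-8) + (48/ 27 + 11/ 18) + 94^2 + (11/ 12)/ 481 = 763565539/ 86580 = 8819.19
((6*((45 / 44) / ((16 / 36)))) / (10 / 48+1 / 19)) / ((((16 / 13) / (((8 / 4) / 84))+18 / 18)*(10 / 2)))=180063 / 896665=0.20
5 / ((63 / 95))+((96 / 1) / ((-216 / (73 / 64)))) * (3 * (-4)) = 3433 / 252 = 13.62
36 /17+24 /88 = 447 /187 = 2.39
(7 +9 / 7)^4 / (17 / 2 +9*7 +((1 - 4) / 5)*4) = 113164960 / 1659091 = 68.21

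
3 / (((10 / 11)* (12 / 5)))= 11 / 8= 1.38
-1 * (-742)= 742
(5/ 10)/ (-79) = -1/ 158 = -0.01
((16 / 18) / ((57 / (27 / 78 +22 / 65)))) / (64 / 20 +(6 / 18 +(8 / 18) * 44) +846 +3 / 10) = 712 / 57979545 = 0.00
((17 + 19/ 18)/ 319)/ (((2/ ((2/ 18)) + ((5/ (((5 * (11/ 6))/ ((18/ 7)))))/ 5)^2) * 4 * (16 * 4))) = 4379375/ 358095541248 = 0.00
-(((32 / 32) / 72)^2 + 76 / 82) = -197033 / 212544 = -0.93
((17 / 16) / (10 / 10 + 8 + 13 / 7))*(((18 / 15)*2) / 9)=119 / 4560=0.03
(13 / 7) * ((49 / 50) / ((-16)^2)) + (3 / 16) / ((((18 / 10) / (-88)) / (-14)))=4928273 / 38400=128.34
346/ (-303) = -346/ 303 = -1.14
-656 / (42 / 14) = -656 / 3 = -218.67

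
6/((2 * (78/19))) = 19/26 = 0.73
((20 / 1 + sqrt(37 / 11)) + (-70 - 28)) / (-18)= 13 / 3 - sqrt(407) / 198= 4.23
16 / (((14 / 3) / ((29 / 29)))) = 24 / 7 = 3.43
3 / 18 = 0.17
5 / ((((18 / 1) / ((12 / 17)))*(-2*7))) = -5 / 357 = -0.01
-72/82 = -36/41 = -0.88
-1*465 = -465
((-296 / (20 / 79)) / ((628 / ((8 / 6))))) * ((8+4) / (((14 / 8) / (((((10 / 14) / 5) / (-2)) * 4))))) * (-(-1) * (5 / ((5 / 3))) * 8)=4489728 / 38465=116.72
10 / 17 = 0.59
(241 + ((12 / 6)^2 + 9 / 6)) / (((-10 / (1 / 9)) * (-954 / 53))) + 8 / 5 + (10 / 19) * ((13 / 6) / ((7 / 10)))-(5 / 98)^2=499380313 / 147805560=3.38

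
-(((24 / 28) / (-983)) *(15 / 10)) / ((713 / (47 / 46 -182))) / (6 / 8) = -49950 / 112841519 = -0.00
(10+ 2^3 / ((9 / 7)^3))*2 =20068 / 729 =27.53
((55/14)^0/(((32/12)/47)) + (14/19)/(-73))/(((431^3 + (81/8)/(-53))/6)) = 62154690/47084084138861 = 0.00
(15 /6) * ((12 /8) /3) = 5 /4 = 1.25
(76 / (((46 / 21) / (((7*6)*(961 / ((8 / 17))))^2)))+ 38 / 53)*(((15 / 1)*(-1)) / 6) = -12445202776107775 / 19504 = -638084637823.41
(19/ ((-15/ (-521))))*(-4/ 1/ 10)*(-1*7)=138586/ 75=1847.81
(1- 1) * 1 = 0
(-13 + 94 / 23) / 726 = -205 / 16698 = -0.01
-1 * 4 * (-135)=540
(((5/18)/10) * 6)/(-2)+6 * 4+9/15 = 1471/60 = 24.52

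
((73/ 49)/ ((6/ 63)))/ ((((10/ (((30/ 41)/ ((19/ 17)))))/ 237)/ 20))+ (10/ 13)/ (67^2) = 1544740773740/ 318220721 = 4854.31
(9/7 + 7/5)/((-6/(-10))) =4.48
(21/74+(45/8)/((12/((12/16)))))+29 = 140353/4736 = 29.64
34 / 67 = 0.51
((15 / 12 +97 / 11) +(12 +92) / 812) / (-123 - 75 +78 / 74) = -3369701 / 65087484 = -0.05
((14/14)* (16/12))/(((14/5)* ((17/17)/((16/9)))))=160/189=0.85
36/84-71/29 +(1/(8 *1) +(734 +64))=1292875/1624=796.11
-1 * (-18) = 18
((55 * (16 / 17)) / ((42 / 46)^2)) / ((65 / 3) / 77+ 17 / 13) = 16642340 / 425901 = 39.08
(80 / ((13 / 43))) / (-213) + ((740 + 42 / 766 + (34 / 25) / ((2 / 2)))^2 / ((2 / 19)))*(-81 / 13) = -16520315717471767663 / 507727301250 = -32537773.09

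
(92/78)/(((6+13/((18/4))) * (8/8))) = 69/520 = 0.13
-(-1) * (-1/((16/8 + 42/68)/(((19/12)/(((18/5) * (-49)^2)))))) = -1615/23078412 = -0.00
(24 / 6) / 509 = 4 / 509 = 0.01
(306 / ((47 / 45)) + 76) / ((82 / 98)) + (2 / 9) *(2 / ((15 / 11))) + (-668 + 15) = -55072567 / 260145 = -211.70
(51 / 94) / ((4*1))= 0.14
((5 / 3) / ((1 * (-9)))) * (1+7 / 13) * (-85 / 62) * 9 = 3.52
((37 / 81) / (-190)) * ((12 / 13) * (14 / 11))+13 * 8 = 38145644 / 366795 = 104.00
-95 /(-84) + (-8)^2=5471 /84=65.13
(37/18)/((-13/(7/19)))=-259/4446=-0.06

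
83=83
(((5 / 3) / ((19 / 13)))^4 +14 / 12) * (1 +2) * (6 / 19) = 60331919 / 22284891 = 2.71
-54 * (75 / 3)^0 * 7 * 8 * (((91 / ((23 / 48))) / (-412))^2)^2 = -4300038463279104 / 31496351089921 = -136.52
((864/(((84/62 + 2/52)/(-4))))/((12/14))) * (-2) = 6499584/1123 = 5787.70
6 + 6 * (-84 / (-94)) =534 / 47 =11.36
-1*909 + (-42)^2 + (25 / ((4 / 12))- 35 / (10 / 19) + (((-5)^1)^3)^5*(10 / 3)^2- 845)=-6103515624667 / 18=-339084201370.39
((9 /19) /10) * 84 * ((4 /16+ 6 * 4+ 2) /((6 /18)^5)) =964467 /38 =25380.71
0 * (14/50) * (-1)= 0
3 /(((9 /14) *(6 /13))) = 10.11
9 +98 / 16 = 121 / 8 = 15.12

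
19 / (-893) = -0.02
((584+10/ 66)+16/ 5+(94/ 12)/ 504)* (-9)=-97690889/ 18480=-5286.30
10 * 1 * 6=60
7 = 7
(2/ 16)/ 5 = 1/ 40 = 0.02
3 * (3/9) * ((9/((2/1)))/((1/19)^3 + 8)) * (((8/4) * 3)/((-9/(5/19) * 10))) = -361/36582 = -0.01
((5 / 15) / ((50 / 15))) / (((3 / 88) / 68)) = 2992 / 15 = 199.47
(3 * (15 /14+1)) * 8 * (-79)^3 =-171577572 /7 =-24511081.71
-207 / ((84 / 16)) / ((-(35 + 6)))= 276 / 287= 0.96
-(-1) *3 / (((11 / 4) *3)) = 4 / 11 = 0.36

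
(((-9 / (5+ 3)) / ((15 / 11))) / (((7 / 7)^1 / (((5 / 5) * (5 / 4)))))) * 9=-297 / 32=-9.28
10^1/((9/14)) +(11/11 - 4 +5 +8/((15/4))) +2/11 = 19.87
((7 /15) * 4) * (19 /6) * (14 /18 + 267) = 128212 /81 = 1582.86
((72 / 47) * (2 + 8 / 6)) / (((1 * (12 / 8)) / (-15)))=-2400 / 47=-51.06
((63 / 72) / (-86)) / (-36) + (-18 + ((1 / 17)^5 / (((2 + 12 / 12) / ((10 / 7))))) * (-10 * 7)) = -632997213769 / 35167018176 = -18.00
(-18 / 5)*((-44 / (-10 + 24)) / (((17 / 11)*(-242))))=-18 / 595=-0.03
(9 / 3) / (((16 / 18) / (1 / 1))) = 27 / 8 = 3.38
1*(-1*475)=-475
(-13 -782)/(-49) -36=-19.78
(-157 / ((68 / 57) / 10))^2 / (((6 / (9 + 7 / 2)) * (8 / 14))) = 116790043125 / 18496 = 6314340.57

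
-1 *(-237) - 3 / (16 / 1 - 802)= 62095 / 262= 237.00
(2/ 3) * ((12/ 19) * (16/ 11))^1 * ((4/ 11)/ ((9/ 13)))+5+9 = 296330/ 20691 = 14.32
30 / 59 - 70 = -4100 / 59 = -69.49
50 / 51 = 0.98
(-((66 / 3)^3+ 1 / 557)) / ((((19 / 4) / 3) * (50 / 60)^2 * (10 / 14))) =-17935153488 / 1322875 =-13557.71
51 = 51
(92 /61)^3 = 778688 /226981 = 3.43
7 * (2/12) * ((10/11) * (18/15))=14/11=1.27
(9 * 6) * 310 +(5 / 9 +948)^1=159197 / 9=17688.56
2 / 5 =0.40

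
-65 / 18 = -3.61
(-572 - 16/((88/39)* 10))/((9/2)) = -62998/495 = -127.27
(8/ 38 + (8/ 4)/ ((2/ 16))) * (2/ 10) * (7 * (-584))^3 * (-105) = 23256752529731.37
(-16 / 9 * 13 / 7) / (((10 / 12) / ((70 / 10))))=-416 / 15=-27.73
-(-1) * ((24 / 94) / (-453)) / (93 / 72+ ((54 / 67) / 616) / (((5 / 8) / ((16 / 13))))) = -32192160 / 73923210737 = -0.00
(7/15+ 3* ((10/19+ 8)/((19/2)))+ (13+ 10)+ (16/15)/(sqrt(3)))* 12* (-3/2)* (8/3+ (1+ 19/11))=-50428112/19855 - 5696* sqrt(3)/165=-2599.61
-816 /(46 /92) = -1632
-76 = -76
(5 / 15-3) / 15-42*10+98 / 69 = -433414 / 1035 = -418.76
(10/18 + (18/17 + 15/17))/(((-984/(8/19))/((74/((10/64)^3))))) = -926285824/44695125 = -20.72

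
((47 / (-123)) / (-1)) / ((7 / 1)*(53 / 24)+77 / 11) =376 / 22099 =0.02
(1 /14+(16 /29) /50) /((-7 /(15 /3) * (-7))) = 837 /99470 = 0.01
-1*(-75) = 75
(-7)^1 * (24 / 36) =-14 / 3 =-4.67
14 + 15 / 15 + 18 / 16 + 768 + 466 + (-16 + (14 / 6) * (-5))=29339 / 24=1222.46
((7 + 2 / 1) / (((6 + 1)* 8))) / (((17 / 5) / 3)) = 135 / 952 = 0.14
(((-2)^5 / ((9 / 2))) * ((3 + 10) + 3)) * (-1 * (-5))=-5120 / 9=-568.89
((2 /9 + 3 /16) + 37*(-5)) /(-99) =26581 /14256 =1.86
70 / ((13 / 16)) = 1120 / 13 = 86.15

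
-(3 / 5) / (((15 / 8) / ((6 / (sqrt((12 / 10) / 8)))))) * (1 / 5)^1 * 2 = -64 * sqrt(15) / 125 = -1.98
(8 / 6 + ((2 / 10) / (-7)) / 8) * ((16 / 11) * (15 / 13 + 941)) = 1822.31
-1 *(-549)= 549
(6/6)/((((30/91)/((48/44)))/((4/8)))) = 91/55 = 1.65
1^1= 1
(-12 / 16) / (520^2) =-3 / 1081600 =-0.00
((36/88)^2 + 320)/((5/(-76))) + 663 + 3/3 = -2542539/605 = -4202.54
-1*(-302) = 302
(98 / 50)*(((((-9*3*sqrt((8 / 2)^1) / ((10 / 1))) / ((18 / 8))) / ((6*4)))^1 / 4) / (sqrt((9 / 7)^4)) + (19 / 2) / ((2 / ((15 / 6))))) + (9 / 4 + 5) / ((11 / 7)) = 6205591 / 222750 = 27.86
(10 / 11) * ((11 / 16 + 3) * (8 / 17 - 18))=-43955 / 748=-58.76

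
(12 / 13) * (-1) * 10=-120 / 13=-9.23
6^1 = 6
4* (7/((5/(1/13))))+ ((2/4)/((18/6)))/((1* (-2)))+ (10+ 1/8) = 16337/1560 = 10.47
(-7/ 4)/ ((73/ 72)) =-126/ 73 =-1.73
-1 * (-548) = 548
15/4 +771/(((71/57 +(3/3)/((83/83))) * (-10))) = -39147/1280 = -30.58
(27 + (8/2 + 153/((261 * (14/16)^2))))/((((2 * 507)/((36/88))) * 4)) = 135417/42266224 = 0.00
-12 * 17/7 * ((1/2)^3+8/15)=-1343/70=-19.19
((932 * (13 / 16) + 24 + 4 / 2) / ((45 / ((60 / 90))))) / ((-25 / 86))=-134719 / 3375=-39.92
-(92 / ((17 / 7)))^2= -414736 / 289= -1435.07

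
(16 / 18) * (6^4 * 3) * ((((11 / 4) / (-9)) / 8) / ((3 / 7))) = -308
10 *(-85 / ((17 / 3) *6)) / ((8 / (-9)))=225 / 8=28.12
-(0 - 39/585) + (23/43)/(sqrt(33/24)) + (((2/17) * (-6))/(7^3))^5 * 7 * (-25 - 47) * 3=962979778352378273/14444696663192438895 + 46 * sqrt(22)/473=0.52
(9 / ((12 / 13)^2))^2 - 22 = 22929 / 256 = 89.57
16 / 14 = 8 / 7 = 1.14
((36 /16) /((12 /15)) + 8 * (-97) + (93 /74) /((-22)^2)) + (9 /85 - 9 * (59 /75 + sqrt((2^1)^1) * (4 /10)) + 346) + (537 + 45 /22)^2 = 8832779551327 /30443600 - 18 * sqrt(2) /5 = 290130.75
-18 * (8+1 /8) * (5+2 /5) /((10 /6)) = -9477 /20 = -473.85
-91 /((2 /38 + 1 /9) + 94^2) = -15561 /1510984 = -0.01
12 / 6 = 2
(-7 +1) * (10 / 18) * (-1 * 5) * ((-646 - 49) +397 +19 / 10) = -4935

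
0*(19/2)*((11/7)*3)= 0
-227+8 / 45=-10207 / 45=-226.82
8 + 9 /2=25 /2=12.50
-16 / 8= -2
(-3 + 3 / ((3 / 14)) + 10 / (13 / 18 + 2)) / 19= 0.77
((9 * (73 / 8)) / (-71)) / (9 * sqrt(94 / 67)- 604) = 5913 * sqrt(6298) / 13879112944 +6646869 / 3469778236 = 0.00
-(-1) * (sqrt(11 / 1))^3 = 11 * sqrt(11) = 36.48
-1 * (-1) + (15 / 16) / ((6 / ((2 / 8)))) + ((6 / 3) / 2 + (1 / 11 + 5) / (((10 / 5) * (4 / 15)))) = 16311 / 1408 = 11.58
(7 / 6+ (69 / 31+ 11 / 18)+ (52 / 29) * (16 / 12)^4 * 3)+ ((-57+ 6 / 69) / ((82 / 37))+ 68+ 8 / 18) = 2919274649 / 45778878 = 63.77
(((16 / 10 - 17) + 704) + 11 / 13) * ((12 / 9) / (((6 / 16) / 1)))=478016 / 195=2451.36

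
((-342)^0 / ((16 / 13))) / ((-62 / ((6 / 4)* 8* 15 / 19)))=-585 / 4712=-0.12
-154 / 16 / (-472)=77 / 3776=0.02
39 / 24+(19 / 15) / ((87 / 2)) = 1.65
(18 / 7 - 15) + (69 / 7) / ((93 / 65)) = -1202 / 217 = -5.54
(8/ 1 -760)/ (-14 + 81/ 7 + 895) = -658/ 781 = -0.84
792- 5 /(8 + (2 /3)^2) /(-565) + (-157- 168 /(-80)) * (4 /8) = 15341411 /21470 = 714.55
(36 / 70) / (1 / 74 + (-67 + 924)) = 1332 / 2219665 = 0.00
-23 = -23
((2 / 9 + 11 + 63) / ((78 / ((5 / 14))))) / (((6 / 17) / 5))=70975 / 14742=4.81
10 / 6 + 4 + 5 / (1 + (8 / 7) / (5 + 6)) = 520 / 51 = 10.20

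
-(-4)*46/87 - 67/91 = 10915/7917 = 1.38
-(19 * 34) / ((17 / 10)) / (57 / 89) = -1780 / 3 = -593.33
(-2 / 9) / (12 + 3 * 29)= -2 / 891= -0.00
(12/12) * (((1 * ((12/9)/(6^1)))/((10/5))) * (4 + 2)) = 2/3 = 0.67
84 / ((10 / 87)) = 3654 / 5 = 730.80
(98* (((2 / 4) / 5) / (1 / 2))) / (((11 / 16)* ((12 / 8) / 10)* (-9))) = -6272 / 297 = -21.12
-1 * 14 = -14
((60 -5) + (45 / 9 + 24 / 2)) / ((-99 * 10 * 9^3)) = -4 / 40095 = -0.00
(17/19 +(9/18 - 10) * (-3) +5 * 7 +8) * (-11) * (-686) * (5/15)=182096.89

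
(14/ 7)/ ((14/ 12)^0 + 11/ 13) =13/ 12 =1.08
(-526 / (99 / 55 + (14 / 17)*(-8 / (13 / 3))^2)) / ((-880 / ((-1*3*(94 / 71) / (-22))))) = 0.02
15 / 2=7.50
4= 4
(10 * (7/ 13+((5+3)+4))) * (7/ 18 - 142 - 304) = -55872.78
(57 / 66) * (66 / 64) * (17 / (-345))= -323 / 7360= -0.04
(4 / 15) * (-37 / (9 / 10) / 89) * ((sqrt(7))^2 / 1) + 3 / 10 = -13511 / 24030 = -0.56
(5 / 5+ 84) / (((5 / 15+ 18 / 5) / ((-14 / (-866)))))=8925 / 25547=0.35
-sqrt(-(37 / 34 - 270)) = -sqrt(310862) / 34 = -16.40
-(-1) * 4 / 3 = 4 / 3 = 1.33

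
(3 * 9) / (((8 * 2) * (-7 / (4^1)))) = -27 / 28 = -0.96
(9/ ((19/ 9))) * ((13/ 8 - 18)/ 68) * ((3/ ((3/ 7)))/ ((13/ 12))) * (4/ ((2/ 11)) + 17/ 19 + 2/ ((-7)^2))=-679730049/ 4467736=-152.14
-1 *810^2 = -656100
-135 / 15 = -9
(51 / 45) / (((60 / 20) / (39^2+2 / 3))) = 15521 / 27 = 574.85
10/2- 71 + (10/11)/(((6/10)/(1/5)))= -2168/33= -65.70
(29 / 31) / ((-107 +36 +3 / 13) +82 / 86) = -16211 / 1209837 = -0.01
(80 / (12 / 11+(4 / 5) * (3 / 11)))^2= 302500 / 81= 3734.57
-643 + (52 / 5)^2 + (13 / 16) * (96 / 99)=-440593 / 825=-534.05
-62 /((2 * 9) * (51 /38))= -1178 /459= -2.57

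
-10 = -10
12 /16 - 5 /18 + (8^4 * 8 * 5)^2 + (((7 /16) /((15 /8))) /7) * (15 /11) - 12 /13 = 26843545599.59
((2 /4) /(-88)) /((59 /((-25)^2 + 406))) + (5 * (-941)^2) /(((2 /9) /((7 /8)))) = 17432907.09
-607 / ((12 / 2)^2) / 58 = -607 / 2088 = -0.29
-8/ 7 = -1.14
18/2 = 9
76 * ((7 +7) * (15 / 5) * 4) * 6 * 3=229824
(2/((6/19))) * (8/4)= 38/3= 12.67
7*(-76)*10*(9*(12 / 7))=-82080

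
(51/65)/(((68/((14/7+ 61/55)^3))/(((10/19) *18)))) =7105563/2162875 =3.29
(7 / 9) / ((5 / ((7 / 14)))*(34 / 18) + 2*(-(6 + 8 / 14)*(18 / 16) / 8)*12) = -196 / 829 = -0.24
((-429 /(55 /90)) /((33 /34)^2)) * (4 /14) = -180336 /847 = -212.91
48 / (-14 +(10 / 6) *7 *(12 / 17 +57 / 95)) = 272 / 7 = 38.86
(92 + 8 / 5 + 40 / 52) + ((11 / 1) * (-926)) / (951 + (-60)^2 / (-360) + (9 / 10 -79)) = 46309386 / 560885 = 82.56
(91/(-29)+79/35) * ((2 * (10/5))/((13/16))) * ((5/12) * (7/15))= -4768/5655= -0.84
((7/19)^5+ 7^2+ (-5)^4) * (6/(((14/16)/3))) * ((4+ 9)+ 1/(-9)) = 3097492381248/17332693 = 178708.09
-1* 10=-10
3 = 3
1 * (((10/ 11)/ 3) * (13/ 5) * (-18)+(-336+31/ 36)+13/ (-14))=-970891/ 2772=-350.25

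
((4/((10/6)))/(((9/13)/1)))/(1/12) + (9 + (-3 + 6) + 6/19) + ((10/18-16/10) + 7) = 10238/171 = 59.87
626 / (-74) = -313 / 37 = -8.46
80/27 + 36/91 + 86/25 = 417602/61425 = 6.80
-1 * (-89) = 89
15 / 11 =1.36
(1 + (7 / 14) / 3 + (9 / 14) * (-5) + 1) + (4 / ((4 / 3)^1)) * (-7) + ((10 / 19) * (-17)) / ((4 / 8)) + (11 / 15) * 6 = -70907 / 1995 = -35.54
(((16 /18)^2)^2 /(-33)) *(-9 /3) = 4096 /72171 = 0.06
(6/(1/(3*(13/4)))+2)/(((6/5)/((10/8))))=63.02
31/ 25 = 1.24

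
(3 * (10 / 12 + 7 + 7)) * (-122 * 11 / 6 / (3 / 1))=-59719 / 18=-3317.72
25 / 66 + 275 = 18175 / 66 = 275.38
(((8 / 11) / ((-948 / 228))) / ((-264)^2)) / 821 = -19 / 6215567688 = -0.00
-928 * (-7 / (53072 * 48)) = 0.00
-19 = -19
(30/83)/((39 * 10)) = 1/1079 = 0.00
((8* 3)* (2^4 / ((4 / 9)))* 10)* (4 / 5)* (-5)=-34560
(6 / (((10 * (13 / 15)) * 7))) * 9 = 81 / 91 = 0.89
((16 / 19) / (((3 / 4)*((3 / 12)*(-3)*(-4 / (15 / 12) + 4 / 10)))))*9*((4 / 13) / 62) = 1280 / 53599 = 0.02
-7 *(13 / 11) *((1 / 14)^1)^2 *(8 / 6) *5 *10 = -650 / 231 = -2.81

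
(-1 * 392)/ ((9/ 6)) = -784/ 3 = -261.33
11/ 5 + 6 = 41/ 5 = 8.20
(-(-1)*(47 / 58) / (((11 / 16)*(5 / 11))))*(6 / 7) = 2256 / 1015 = 2.22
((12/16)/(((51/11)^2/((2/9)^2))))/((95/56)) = 6776/6671565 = 0.00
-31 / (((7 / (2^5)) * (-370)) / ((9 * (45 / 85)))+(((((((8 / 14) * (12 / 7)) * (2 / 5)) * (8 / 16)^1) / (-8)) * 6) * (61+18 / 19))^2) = -870574748400 / 1849777168289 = -0.47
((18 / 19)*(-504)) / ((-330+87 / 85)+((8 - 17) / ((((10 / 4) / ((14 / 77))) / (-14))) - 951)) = 282744 / 752533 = 0.38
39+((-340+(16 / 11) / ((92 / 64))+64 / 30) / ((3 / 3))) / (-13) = 3202429 / 49335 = 64.91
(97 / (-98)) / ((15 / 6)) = -97 / 245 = -0.40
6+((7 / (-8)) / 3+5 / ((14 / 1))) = 1019 / 168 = 6.07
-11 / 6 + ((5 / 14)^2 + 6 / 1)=2525 / 588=4.29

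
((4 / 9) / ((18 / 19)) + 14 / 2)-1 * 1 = 524 / 81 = 6.47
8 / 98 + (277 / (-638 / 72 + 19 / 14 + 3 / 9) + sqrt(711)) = -3413168 / 88543 + 3 * sqrt(79) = -11.88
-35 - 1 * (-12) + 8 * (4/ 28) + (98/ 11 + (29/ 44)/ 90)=-358717/ 27720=-12.94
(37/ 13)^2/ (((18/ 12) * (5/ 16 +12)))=43808/ 99879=0.44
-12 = -12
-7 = -7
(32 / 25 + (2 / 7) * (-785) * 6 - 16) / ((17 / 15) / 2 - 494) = 1428456 / 518105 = 2.76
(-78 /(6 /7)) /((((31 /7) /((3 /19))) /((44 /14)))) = -6006 /589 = -10.20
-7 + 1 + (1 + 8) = 3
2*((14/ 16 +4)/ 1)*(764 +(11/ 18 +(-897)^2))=188457425/ 24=7852392.71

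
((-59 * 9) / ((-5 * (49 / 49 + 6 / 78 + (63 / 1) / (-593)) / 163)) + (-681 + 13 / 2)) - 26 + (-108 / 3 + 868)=17964.91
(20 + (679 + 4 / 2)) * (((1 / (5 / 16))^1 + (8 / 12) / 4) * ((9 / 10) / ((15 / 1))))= 70801 / 500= 141.60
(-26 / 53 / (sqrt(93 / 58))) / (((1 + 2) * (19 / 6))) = -52 * sqrt(5394) / 93651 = -0.04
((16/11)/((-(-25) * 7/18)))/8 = 36/1925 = 0.02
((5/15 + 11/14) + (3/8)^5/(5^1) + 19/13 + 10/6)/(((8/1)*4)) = 63346273/477102080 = 0.13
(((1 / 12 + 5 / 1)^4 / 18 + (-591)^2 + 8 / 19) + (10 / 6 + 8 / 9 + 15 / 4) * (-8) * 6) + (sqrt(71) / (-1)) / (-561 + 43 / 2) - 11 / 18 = 2 * sqrt(71) / 1079 + 2475115557379 / 7091712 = 349015.25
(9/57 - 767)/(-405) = 2914/1539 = 1.89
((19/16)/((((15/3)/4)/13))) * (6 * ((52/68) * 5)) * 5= 48165/34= 1416.62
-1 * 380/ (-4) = 95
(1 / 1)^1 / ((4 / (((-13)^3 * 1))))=-549.25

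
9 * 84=756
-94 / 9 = -10.44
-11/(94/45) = -495/94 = -5.27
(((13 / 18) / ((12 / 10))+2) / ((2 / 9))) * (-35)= -9835 / 24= -409.79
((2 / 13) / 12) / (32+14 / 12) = 1 / 2587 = 0.00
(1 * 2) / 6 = 1 / 3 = 0.33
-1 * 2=-2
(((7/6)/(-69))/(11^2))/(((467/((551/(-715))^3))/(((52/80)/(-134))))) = -1170989057/1762837007444370000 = -0.00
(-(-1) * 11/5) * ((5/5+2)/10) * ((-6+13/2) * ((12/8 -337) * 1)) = -22143/200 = -110.72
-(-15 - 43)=58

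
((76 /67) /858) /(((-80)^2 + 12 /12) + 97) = 1 /4915053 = 0.00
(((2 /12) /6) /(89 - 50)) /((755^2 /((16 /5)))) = 4 /1000393875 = 0.00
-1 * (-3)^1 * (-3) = -9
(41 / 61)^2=1681 / 3721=0.45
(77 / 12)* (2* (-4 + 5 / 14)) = -187 / 4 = -46.75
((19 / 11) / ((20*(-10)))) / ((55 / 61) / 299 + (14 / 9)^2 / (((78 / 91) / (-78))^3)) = 28069821 / 5926577279631800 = 0.00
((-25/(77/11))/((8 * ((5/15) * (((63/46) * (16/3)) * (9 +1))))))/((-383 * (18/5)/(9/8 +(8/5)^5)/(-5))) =-953741/1235404800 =-0.00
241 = 241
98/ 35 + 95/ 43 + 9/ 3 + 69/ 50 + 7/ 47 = 963839/ 101050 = 9.54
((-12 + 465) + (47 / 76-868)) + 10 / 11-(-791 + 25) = 294713 / 836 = 352.53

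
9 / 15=3 / 5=0.60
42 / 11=3.82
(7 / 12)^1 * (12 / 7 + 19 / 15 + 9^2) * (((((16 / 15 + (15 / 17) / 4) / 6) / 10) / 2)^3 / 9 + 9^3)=53046213645601461848473 / 1485351613440000000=35712.90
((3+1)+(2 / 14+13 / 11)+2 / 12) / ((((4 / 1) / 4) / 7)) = 2537 / 66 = 38.44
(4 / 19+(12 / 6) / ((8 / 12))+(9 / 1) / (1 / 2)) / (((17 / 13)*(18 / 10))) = 26195 / 2907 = 9.01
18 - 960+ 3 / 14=-13185 / 14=-941.79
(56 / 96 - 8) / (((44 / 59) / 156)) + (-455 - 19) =-89119 / 44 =-2025.43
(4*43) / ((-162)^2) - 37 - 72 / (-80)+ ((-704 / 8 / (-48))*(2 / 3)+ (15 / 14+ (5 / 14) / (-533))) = -8274046681 / 244790910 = -33.80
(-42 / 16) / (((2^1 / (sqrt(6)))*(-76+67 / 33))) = 693*sqrt(6) / 39056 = 0.04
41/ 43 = 0.95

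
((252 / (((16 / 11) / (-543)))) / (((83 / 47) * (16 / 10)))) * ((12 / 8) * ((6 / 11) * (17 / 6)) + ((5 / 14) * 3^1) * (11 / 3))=-552402045 / 2656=-207982.70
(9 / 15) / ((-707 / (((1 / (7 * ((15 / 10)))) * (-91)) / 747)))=26 / 2640645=0.00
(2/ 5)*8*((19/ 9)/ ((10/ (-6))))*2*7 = -4256/ 75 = -56.75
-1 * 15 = -15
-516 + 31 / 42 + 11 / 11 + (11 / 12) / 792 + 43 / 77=-513.70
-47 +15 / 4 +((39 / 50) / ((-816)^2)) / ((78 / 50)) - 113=-208079999 / 1331712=-156.25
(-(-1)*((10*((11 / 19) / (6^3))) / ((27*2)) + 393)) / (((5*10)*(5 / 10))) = 43547599 / 2770200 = 15.72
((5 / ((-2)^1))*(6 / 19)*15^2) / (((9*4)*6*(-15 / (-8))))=-25 / 57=-0.44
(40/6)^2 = 400/9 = 44.44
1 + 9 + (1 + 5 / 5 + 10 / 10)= 13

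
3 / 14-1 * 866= -12121 / 14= -865.79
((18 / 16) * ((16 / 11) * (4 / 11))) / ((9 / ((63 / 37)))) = 504 / 4477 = 0.11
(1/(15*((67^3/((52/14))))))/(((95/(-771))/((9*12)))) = -721656/1000036975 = -0.00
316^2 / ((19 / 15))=1497840 / 19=78833.68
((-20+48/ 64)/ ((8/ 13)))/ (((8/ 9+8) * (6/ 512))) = -3003/ 10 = -300.30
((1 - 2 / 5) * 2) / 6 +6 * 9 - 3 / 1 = 256 / 5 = 51.20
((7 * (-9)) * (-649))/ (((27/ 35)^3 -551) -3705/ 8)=-14024241000/ 347687411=-40.34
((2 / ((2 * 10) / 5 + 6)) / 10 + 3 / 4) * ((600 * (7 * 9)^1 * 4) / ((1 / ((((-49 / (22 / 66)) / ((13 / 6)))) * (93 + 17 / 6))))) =-9840738600 / 13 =-756979892.31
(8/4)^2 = 4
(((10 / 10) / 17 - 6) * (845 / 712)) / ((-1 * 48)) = 85345 / 580992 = 0.15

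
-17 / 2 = -8.50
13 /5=2.60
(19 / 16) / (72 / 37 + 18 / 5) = 185 / 864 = 0.21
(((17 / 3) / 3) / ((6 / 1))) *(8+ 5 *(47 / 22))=2329 / 396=5.88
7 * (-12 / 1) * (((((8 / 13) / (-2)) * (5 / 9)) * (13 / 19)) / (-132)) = -140 / 1881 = -0.07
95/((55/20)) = 380/11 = 34.55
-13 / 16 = -0.81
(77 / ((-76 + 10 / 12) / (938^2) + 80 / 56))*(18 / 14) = 522627336 / 7541069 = 69.30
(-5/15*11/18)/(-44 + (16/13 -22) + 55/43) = 0.00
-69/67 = -1.03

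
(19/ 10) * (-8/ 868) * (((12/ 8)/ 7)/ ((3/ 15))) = -57/ 3038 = -0.02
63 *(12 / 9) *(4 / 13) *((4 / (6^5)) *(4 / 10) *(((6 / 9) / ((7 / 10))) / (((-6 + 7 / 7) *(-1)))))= 16 / 15795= 0.00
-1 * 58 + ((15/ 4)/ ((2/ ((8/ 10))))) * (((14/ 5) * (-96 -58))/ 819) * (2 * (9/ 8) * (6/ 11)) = -3833/ 65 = -58.97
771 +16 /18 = 6947 /9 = 771.89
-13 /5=-2.60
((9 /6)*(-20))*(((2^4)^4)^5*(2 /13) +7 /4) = -145071098353755500964742485 /26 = -5579657628990596190951634.00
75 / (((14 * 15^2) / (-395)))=-395 / 42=-9.40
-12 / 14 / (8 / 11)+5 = 3.82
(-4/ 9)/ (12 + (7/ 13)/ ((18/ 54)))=-52/ 1593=-0.03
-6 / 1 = -6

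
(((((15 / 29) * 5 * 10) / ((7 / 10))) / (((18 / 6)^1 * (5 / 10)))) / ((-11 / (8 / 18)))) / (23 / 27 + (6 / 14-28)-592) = 30000 / 18651611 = 0.00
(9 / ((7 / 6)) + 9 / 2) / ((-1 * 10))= -171 / 140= -1.22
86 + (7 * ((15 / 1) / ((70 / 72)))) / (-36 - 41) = 6514 / 77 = 84.60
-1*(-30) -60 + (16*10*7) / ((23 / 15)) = 16110 / 23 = 700.43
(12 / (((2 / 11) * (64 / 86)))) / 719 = 1419 / 11504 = 0.12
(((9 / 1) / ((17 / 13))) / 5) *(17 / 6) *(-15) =-117 / 2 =-58.50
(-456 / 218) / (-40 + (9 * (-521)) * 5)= 228 / 2559865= 0.00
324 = 324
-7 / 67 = -0.10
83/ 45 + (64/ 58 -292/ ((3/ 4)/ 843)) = -428307593/ 1305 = -328205.05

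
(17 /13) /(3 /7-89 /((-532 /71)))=9044 /85111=0.11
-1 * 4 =-4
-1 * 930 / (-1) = 930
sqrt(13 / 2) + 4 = sqrt(26) / 2 + 4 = 6.55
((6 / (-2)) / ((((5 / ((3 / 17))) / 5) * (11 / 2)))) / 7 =-0.01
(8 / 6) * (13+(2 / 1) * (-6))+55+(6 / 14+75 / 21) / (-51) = 2869 / 51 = 56.25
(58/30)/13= 29/195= 0.15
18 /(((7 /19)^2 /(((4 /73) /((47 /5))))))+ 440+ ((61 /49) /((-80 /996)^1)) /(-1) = 1534159859 /3362380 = 456.27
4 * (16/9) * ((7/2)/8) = 28/9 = 3.11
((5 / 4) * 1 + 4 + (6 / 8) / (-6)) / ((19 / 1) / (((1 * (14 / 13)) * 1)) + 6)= 287 / 1324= 0.22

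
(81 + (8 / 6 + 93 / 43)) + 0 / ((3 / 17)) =10900 / 129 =84.50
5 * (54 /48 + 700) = 28045 /8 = 3505.62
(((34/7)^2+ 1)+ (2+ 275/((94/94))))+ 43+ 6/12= 33819/98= 345.09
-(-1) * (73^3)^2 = 151334226289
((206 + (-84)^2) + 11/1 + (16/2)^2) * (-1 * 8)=-58696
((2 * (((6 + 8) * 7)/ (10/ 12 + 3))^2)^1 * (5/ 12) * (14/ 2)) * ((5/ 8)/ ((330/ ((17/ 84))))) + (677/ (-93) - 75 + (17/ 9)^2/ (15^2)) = -2125160249807/ 26300716200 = -80.80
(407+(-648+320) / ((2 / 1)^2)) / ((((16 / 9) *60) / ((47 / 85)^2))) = 86151 / 92480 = 0.93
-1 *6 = -6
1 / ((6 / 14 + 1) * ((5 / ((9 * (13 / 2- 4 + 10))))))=63 / 4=15.75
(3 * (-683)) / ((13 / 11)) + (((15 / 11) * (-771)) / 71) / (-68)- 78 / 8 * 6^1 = -1237239501 / 690404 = -1792.05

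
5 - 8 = -3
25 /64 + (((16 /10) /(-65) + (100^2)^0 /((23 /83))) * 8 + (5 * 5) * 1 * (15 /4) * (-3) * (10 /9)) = -135596133 /478400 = -283.44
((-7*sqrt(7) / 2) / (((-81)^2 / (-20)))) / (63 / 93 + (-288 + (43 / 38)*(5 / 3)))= -82460*sqrt(7) / 2206099071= -0.00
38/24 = 1.58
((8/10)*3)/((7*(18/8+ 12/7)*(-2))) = -8/185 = -0.04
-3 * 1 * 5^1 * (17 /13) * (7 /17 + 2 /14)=-990 /91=-10.88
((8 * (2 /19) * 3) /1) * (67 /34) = 1608 /323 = 4.98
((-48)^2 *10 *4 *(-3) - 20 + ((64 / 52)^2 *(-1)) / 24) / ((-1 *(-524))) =-35046383 / 66417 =-527.67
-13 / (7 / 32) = -416 / 7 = -59.43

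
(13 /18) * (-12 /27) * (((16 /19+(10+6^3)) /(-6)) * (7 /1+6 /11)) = 4650490 /50787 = 91.57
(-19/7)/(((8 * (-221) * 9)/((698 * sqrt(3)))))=0.21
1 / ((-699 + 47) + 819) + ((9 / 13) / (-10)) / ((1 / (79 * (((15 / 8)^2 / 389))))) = -4695869 / 108098432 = -0.04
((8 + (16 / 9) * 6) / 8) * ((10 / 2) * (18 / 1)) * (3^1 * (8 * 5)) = 25200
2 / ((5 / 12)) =24 / 5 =4.80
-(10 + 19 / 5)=-69 / 5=-13.80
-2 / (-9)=2 / 9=0.22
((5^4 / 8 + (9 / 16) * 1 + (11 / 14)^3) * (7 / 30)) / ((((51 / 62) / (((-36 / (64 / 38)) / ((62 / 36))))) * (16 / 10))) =-74299329 / 426496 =-174.21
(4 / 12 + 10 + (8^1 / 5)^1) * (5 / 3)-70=-451 / 9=-50.11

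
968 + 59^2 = 4449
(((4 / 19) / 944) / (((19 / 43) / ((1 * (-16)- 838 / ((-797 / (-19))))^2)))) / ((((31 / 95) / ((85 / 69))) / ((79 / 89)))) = 1676593511325 / 765860692747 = 2.19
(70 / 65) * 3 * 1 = 42 / 13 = 3.23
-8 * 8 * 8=-512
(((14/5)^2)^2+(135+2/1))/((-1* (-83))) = 124041/51875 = 2.39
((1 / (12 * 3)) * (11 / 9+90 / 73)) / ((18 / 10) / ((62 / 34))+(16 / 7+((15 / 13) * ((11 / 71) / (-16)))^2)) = 95421772962880 / 4579504427285037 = 0.02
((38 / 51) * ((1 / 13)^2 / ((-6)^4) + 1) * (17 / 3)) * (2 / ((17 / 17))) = 4161475 / 492804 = 8.44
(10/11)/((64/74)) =185/176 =1.05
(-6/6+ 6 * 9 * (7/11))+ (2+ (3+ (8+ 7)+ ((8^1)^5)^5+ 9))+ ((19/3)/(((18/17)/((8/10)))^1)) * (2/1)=56101713816491385138815302/1485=37778931862957161709639.93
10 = 10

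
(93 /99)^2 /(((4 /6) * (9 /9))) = 961 /726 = 1.32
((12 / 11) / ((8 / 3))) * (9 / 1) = 81 / 22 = 3.68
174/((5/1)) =174/5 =34.80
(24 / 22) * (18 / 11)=1.79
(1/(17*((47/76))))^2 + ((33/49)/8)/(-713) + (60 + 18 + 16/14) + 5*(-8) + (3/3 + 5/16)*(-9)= 9756326599177/356861051792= 27.34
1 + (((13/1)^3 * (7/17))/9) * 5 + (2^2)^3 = 86840/153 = 567.58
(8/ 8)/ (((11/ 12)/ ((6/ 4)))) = 18/ 11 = 1.64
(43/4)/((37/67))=2881/148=19.47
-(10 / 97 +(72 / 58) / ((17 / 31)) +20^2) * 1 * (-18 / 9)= 38483164 / 47821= 804.73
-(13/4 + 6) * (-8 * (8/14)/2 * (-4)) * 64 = -37888/7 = -5412.57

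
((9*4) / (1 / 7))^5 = 1016255020032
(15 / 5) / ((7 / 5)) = 15 / 7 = 2.14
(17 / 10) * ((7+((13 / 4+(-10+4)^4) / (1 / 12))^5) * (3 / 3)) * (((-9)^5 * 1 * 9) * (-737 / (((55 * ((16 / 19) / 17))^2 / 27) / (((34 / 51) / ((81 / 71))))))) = 229477191847598256520208466043060371 / 176000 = 1303847680952262821137548000000.00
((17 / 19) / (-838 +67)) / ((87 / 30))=-170 / 424821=-0.00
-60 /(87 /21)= -420 /29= -14.48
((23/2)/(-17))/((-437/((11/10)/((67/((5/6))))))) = 11/519384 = 0.00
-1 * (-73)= 73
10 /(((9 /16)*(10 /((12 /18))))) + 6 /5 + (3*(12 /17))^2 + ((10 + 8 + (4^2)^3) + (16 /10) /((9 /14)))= 160872832 /39015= 4123.36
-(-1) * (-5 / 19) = -5 / 19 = -0.26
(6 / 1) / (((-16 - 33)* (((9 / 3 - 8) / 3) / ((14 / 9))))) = 4 / 35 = 0.11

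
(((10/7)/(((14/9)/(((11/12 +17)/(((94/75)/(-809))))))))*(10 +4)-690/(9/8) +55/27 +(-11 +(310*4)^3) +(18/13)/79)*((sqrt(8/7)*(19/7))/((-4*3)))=-1321827373502092703*sqrt(14)/10728461016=-461000431.35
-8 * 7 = -56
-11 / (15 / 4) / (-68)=11 / 255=0.04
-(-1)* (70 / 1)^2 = 4900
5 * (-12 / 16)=-15 / 4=-3.75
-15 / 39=-0.38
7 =7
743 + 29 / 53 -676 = 67.55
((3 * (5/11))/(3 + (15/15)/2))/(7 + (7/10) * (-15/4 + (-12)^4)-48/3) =400/14890337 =0.00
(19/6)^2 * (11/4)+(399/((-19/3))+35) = -61/144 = -0.42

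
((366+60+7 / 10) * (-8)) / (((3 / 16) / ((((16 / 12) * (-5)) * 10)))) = 10923520 / 9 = 1213724.44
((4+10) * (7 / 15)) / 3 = 98 / 45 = 2.18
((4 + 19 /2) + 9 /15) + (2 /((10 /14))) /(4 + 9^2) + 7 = 17963 /850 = 21.13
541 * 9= 4869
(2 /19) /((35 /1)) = 2 /665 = 0.00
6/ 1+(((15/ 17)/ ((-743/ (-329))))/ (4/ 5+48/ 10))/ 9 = 910607/ 151572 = 6.01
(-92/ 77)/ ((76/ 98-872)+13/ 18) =11592/ 8445613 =0.00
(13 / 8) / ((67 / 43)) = 559 / 536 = 1.04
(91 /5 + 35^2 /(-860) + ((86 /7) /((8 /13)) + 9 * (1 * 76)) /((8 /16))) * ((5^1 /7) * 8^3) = 1097820032 /2107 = 521034.66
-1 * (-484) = 484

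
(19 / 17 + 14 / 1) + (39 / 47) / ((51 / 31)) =12482 / 799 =15.62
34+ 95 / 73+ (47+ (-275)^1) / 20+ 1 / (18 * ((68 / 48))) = 445654 / 18615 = 23.94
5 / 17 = 0.29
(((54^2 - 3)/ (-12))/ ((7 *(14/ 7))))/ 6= -971/ 336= -2.89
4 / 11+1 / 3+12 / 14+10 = 2669 / 231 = 11.55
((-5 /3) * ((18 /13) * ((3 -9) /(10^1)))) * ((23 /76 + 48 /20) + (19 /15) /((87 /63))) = 359019 /71630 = 5.01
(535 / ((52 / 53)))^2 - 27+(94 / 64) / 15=24117998453 / 81120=297312.60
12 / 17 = 0.71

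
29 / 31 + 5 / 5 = 1.94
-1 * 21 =-21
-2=-2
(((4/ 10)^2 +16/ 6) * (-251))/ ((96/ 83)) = -1104149/ 1800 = -613.42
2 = 2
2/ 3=0.67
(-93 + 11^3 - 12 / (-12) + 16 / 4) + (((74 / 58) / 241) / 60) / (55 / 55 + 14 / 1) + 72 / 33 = 86155500107 / 69191100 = 1245.18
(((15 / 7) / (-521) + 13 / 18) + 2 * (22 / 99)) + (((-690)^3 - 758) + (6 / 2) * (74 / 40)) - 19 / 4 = -35942252408057 / 109410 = -328509756.04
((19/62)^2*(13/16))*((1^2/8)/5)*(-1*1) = -0.00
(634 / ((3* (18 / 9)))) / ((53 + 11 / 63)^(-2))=3557532500 / 11907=298776.56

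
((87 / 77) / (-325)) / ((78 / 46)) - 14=-4555217 / 325325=-14.00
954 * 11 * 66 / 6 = 115434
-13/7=-1.86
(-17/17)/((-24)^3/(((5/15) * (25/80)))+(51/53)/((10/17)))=106/14067129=0.00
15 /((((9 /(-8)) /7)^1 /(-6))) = 560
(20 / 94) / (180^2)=1 / 152280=0.00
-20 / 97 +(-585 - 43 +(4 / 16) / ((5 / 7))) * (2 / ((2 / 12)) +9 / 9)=-15829733 / 1940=-8159.66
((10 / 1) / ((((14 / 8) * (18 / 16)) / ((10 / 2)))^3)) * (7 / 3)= 40960000 / 107163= 382.22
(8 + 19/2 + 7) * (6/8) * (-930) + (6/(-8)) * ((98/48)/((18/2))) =-4921609/288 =-17088.92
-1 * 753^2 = -567009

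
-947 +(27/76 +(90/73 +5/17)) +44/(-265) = -23626177029/24993740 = -945.28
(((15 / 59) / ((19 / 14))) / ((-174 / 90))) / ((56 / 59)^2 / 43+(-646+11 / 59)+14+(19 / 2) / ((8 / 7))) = 127864800 / 822747672919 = 0.00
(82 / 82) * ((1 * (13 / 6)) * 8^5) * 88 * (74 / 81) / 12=346750976 / 729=475652.92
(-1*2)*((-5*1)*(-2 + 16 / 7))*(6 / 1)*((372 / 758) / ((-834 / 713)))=-7.19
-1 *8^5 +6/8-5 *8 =-131229/4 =-32807.25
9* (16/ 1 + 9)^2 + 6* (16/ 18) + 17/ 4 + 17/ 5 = 338279/ 60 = 5637.98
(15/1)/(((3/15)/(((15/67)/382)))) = 1125/25594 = 0.04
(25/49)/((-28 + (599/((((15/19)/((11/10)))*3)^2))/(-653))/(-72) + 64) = 238018500000/30039745711031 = 0.01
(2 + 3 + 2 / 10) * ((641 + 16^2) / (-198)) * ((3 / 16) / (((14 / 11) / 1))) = -3887 / 1120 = -3.47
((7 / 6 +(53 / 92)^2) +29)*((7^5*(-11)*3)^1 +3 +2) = -16915284.83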